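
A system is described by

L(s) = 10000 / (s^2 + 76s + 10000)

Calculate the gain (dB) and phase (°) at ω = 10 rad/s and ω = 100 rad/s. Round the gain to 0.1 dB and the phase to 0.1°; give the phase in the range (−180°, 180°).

ω = 10: 0.1 dB, -4.4°; ω = 100: 2.4 dB, -90.0°

At s = jω = j10:
quadratic: (j10)² + 76·j10 + 10000 = 9900 + j760 → |·| ≈ 9929.1, ∠ ≈ 4.39°
|L| = 10000 / 9929.1 ≈ 1.0071
Gain = 20 log₁₀(1.0071) ≈ 0.06 dB
∠L = 0.00° − 4.39° = -4.39°

At s = jω = j100:
quadratic: (j100)² + 76·j100 + 10000 = 0 + j7600 → |·| ≈ 7600, ∠ ≈ 90.00°
|L| = 10000 / 7600 ≈ 1.3158
Gain = 20 log₁₀(1.3158) ≈ 2.38 dB
∠L = 0.00° − 90.00° = -90.00°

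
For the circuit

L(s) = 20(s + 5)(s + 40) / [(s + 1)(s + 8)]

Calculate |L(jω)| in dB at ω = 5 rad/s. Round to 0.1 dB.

At s = jω = j5:
zero (s+5): 5 + j5 → |·| = √(5²+5²) = √50 ≈ 7.0711, ∠ = arctan(5/5) ≈ 45.00°
zero (s+40): 40 + j5 → |·| = √(40²+5²) = √1625 ≈ 40.311, ∠ = arctan(5/40) ≈ 7.13°
pole (s+1): 1 + j5 → |·| = √(1²+5²) = √26 ≈ 5.099, ∠ = arctan(5/1) ≈ 78.69°
pole (s+8): 8 + j5 → |·| = √(8²+5²) = √89 ≈ 9.434, ∠ = arctan(5/8) ≈ 32.01°
|L| = 20 · 285.04 / 48.104 ≈ 118.51
Gain = 20 log₁₀(118.51) ≈ 41.48 dB

41.5 dB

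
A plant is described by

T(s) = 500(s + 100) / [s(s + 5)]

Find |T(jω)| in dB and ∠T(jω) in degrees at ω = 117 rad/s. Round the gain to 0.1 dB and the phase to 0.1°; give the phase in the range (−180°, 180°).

15.0 dB, -128.1°

At s = jω = j117:
zero (s+100): 100 + j117 → |·| = √(100²+117²) = √23689 ≈ 153.91, ∠ = arctan(117/100) ≈ 49.48°
pole (s+5): 5 + j117 → |·| = √(5²+117²) = √13714 ≈ 117.11, ∠ = arctan(117/5) ≈ 87.55°
pole at origin: |s| = 117, ∠ = 90.00° (in denominator)
|T| = 500 · 153.91 / 13702 ≈ 5.6163
Gain = 20 log₁₀(5.6163) ≈ 14.99 dB
∠T = 49.48° − 177.55° = -128.07°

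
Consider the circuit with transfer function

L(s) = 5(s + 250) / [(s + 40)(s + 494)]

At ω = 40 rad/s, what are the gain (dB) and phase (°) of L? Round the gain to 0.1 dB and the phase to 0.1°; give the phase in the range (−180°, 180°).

At s = jω = j40:
zero (s+250): 250 + j40 → |·| = √(250²+40²) = √64100 ≈ 253.18, ∠ = arctan(40/250) ≈ 9.09°
pole (s+40): 40 + j40 → |·| = √(40²+40²) = √3200 ≈ 56.569, ∠ = arctan(40/40) ≈ 45.00°
pole (s+494): 494 + j40 → |·| = √(494²+40²) = √245636 ≈ 495.62, ∠ = arctan(40/494) ≈ 4.63°
|L| = 5 · 253.18 / 28037 ≈ 0.045151
Gain = 20 log₁₀(0.045151) ≈ -26.91 dB
∠L = 9.09° − 49.63° = -40.54°

-26.9 dB, -40.5°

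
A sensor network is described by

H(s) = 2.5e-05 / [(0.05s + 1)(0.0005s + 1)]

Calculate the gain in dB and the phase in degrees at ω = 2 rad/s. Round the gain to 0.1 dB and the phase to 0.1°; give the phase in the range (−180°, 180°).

At ω = 2 rad/s:
pole (1 + j2·0.05) = 1 + j0.1 → |·| ≈ 1.005, ∠ ≈ 5.71°
pole (1 + j2·0.0005) = 1 + j0.001 → |·| ≈ 1, ∠ ≈ 0.06°
|H| = 2.5e-05 · 1 / (1.005 · 1) ≈ 2.4876e-05
Gain = 20 log₁₀(2.4876e-05) ≈ -92.08 dB
∠H = (0°) − (5.71° + 0.06°) = -5.77°

-92.1 dB, -5.8°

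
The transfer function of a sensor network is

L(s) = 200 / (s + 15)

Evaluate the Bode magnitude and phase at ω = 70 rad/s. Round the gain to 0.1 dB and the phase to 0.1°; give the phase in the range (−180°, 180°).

8.9 dB, -77.9°

Substitute s = j70:
Numerator: 200 = 200 + j0
Denominator: (j70) + 15 = 15 + j70
|N| = √(200² + 0²) ≈ 200, ∠N ≈ 0.00°
|D| = √(15² + 70²) ≈ 71.589, ∠D ≈ 77.91°
|L| = 200 / 71.589 ≈ 2.7937
Gain = 20 log₁₀(2.7937) ≈ 8.92 dB
∠L = 0.00° − 77.91° = -77.91°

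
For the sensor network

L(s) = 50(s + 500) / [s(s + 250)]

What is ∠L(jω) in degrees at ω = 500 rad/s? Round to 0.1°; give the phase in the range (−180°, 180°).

-108.4°

At s = jω = j500:
zero (s+500): 500 + j500 → |·| = √(500²+500²) = √500000 ≈ 707.11, ∠ = arctan(500/500) ≈ 45.00°
pole (s+250): 250 + j500 → |·| = √(250²+500²) = √312500 ≈ 559.02, ∠ = arctan(500/250) ≈ 63.43°
pole at origin: |s| = 500, ∠ = 90.00° (in denominator)
∠L = 45.00° − 153.43° = -108.43°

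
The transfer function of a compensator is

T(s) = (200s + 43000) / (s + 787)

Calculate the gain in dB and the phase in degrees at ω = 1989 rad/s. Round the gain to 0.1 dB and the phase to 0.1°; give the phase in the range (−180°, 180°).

45.4 dB, 15.4°

Substitute s = j1989:
Numerator: 200(j1989) + 43000 = 43000 + j397800
Denominator: (j1989) + 787 = 787 + j1989
|N| = √(43000² + 397800²) ≈ 4.0012e+05, ∠N ≈ 83.83°
|D| = √(787² + 1989²) ≈ 2139, ∠D ≈ 68.41°
|T| = 4.0012e+05 / 2139 ≈ 187.06
Gain = 20 log₁₀(187.06) ≈ 45.44 dB
∠T = 83.83° − 68.41° = 15.42°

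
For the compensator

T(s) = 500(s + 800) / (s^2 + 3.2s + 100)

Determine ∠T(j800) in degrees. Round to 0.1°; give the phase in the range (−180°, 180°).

At s = jω = j800:
zero (s+800): 800 + j800 → |·| = √(800²+800²) = √1280000 ≈ 1131.4, ∠ = arctan(800/800) ≈ 45.00°
quadratic: (j800)² + 3.2·j800 + 100 = -639900 + j2560 → |·| ≈ 6.3991e+05, ∠ ≈ 179.77°
∠T = 45.00° − 179.77° = -134.77°

-134.8°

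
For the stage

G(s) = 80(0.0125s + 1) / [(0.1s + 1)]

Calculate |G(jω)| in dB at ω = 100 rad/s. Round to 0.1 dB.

At ω = 100 rad/s:
zero (1 + j100·0.0125) = 1 + j1.25 → |·| ≈ 1.6008, ∠ ≈ 51.34°
pole (1 + j100·0.1) = 1 + j10 → |·| ≈ 10.05, ∠ ≈ 84.29°
|G| = 80 · 1.6008 / (10.05) ≈ 12.743
Gain = 20 log₁₀(12.743) ≈ 22.11 dB

22.1 dB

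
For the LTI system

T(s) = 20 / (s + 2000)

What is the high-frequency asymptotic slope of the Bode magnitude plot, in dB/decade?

-20 dB/decade

Each pole contributes −20 dB/decade at high frequency; each zero contributes +20 dB/decade.
Net: 0 zero(s) − 1 pole(s) → -20 dB/decade.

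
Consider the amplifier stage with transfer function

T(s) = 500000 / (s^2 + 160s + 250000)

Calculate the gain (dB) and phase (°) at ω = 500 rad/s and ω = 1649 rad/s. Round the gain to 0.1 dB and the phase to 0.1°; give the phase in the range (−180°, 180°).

ω = 500: 15.9 dB, -90.0°; ω = 1649: -13.9 dB, -173.9°

At s = jω = j500:
quadratic: (j500)² + 160·j500 + 250000 = 0 + j80000 → |·| ≈ 80000, ∠ ≈ 90.00°
|T| = 500000 / 80000 ≈ 6.25
Gain = 20 log₁₀(6.25) ≈ 15.92 dB
∠T = 0.00° − 90.00° = -90.00°

At s = jω = j1649:
quadratic: (j1649)² + 160·j1649 + 250000 = -2469201 + j263840 → |·| ≈ 2.4833e+06, ∠ ≈ 173.90°
|T| = 500000 / 2.4833e+06 ≈ 0.20134
Gain = 20 log₁₀(0.20134) ≈ -13.92 dB
∠T = 0.00° − 173.90° = -173.90°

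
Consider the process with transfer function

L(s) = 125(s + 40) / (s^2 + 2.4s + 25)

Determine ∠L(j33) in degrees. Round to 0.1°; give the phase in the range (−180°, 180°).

At s = jω = j33:
zero (s+40): 40 + j33 → |·| = √(40²+33²) = √2689 ≈ 51.856, ∠ = arctan(33/40) ≈ 39.52°
quadratic: (j33)² + 2.4·j33 + 25 = -1064 + j79.2 → |·| ≈ 1066.9, ∠ ≈ 175.74°
∠L = 39.52° − 175.74° = -136.22°

-136.2°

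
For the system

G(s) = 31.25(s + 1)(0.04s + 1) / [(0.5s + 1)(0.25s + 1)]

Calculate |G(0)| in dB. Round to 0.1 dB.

G(0) = 31.25 · 1 / 1 = 31.25
20 log₁₀(31.25) ≈ 29.90 dB

29.9 dB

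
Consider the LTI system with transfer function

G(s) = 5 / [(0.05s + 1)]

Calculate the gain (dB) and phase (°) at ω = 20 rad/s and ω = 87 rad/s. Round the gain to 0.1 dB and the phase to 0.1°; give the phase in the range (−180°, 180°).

ω = 20: 11.0 dB, -45.0°; ω = 87: 1.0 dB, -77.1°

At ω = 20 rad/s:
pole (1 + j20·0.05) = 1 + j1 → |·| ≈ 1.4142, ∠ ≈ 45.00°
|G| = 5 · 1 / (1.4142) ≈ 3.5356
Gain = 20 log₁₀(3.5356) ≈ 10.97 dB
∠G = (0°) − (45.00°) = -45.00°

At ω = 87 rad/s:
pole (1 + j87·0.05) = 1 + j4.35 → |·| ≈ 4.4635, ∠ ≈ 77.05°
|G| = 5 · 1 / (4.4635) ≈ 1.1202
Gain = 20 log₁₀(1.1202) ≈ 0.99 dB
∠G = (0°) − (77.05°) = -77.05°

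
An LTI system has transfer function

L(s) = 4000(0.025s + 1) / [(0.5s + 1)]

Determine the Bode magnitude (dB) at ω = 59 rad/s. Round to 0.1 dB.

47.7 dB

At ω = 59 rad/s:
zero (1 + j59·0.025) = 1 + j1.475 → |·| ≈ 1.782, ∠ ≈ 55.86°
pole (1 + j59·0.5) = 1 + j29.5 → |·| ≈ 29.517, ∠ ≈ 88.06°
|L| = 4000 · 1.782 / (29.517) ≈ 241.49
Gain = 20 log₁₀(241.49) ≈ 47.66 dB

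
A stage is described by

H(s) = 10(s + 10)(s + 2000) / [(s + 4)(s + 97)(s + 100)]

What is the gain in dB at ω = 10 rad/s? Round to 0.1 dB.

8.6 dB

At s = jω = j10:
zero (s+10): 10 + j10 → |·| = √(10²+10²) = √200 ≈ 14.142, ∠ = arctan(10/10) ≈ 45.00°
zero (s+2000): 2000 + j10 → |·| = √(2000²+10²) = √4000100 ≈ 2000, ∠ = arctan(10/2000) ≈ 0.29°
pole (s+4): 4 + j10 → |·| = √(4²+10²) = √116 ≈ 10.77, ∠ = arctan(10/4) ≈ 68.20°
pole (s+97): 97 + j10 → |·| = √(97²+10²) = √9509 ≈ 97.514, ∠ = arctan(10/97) ≈ 5.89°
pole (s+100): 100 + j10 → |·| = √(100²+10²) = √10100 ≈ 100.5, ∠ = arctan(10/100) ≈ 5.71°
|H| = 10 · 28284 / 1.0555e+05 ≈ 2.6797
Gain = 20 log₁₀(2.6797) ≈ 8.56 dB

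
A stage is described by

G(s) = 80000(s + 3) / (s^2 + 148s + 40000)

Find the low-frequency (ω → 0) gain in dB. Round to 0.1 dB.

G(0) = 80000·3 / 40000 = 6
20 log₁₀(6) ≈ 15.56 dB

15.6 dB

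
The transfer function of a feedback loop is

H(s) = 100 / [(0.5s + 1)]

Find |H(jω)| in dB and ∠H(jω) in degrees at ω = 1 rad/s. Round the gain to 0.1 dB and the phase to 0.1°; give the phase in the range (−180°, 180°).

39.0 dB, -26.6°

At ω = 1 rad/s:
pole (1 + j1·0.5) = 1 + j0.5 → |·| ≈ 1.118, ∠ ≈ 26.57°
|H| = 100 · 1 / (1.118) ≈ 89.445
Gain = 20 log₁₀(89.445) ≈ 39.03 dB
∠H = (0°) − (26.57°) = -26.57°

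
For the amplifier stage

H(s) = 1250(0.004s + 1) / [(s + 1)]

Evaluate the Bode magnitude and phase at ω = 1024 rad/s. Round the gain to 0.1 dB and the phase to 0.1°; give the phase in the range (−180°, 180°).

14.2 dB, -13.7°

At ω = 1024 rad/s:
zero (1 + j1024·0.004) = 1 + j4.096 → |·| ≈ 4.2163, ∠ ≈ 76.28°
pole (1 + j1024·1) = 1 + j1024 → |·| ≈ 1024, ∠ ≈ 89.94°
|H| = 1250 · 4.2163 / (1024) ≈ 5.1469
Gain = 20 log₁₀(5.1469) ≈ 14.23 dB
∠H = (76.28°) − (89.94°) = -13.66°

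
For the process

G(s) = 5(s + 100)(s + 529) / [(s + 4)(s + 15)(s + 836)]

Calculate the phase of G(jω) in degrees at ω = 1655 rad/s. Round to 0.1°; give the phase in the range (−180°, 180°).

-83.7°

At s = jω = j1655:
zero (s+100): 100 + j1655 → |·| = √(100²+1655²) = √2749025 ≈ 1658, ∠ = arctan(1655/100) ≈ 86.54°
zero (s+529): 529 + j1655 → |·| = √(529²+1655²) = √3018866 ≈ 1737.5, ∠ = arctan(1655/529) ≈ 72.27°
pole (s+4): 4 + j1655 → |·| = √(4²+1655²) = √2739041 ≈ 1655, ∠ = arctan(1655/4) ≈ 89.86°
pole (s+15): 15 + j1655 → |·| = √(15²+1655²) = √2739250 ≈ 1655.1, ∠ = arctan(1655/15) ≈ 89.48°
pole (s+836): 836 + j1655 → |·| = √(836²+1655²) = √3437921 ≈ 1854.2, ∠ = arctan(1655/836) ≈ 63.20°
∠G = 158.81° − 242.54° = -83.73°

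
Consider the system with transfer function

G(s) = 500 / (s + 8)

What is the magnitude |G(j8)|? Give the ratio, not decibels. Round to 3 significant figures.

44.2

At s = jω = j8:
pole (s+8): 8 + j8 → |·| = √(8²+8²) = √128 ≈ 11.314, ∠ = arctan(8/8) ≈ 45.00°
|G| = 500 / 11.314 ≈ 44.193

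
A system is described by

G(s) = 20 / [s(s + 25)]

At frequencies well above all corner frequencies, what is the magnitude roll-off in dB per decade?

-40 dB/decade

Each pole contributes −20 dB/decade at high frequency; each zero contributes +20 dB/decade.
Net: 0 zero(s) − 2 pole(s) → -40 dB/decade.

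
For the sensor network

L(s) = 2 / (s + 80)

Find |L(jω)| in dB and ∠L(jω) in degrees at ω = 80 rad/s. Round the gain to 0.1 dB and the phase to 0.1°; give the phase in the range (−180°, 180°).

-35.1 dB, -45.0°

Substitute s = j80:
Numerator: 2 = 2 + j0
Denominator: (j80) + 80 = 80 + j80
|N| = √(2² + 0²) ≈ 2, ∠N ≈ 0.00°
|D| = √(80² + 80²) ≈ 113.14, ∠D ≈ 45.00°
|L| = 2 / 113.14 ≈ 0.017677
Gain = 20 log₁₀(0.017677) ≈ -35.05 dB
∠L = 0.00° − 45.00° = -45.00°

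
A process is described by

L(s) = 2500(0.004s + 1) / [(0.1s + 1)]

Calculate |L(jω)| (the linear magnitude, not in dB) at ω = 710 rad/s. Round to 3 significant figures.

106

At ω = 710 rad/s:
zero (1 + j710·0.004) = 1 + j2.84 → |·| ≈ 3.0109, ∠ ≈ 70.60°
pole (1 + j710·0.1) = 1 + j71 → |·| ≈ 71.007, ∠ ≈ 89.19°
|L| = 2500 · 3.0109 / (71.007) ≈ 106.01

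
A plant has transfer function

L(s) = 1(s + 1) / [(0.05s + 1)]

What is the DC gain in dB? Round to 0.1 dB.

0.0 dB

L(0) = 1 · 1 / 1 = 1
20 log₁₀(1) ≈ 0.00 dB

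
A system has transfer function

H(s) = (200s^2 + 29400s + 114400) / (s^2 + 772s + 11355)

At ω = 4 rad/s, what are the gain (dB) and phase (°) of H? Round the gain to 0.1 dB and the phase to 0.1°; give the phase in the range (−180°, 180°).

22.8 dB, 31.4°

Substitute s = j4:
Numerator: 200(j4)^2 + 29400(j4) + 114400 = 111200 + j117600
Denominator: (j4)^2 + 772(j4) + 11355 = 11339 + j3088
|N| = √(111200² + 117600²) ≈ 1.6185e+05, ∠N ≈ 46.60°
|D| = √(11339² + 3088²) ≈ 11752, ∠D ≈ 15.23°
|H| = 1.6185e+05 / 11752 ≈ 13.772
Gain = 20 log₁₀(13.772) ≈ 22.78 dB
∠H = 46.60° − 15.23° = 31.37°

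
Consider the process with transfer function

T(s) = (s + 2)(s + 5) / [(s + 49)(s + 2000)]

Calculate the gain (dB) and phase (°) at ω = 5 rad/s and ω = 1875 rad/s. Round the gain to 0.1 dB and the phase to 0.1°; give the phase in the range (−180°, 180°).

ω = 5: -68.3 dB, 107.2°; ω = 1875: -3.3 dB, 48.1°

At s = jω = j5:
zero (s+2): 2 + j5 → |·| = √(2²+5²) = √29 ≈ 5.3852, ∠ = arctan(5/2) ≈ 68.20°
zero (s+5): 5 + j5 → |·| = √(5²+5²) = √50 ≈ 7.0711, ∠ = arctan(5/5) ≈ 45.00°
pole (s+49): 49 + j5 → |·| = √(49²+5²) = √2426 ≈ 49.254, ∠ = arctan(5/49) ≈ 5.83°
pole (s+2000): 2000 + j5 → |·| = √(2000²+5²) = √4000025 ≈ 2000, ∠ = arctan(5/2000) ≈ 0.14°
|T| = 1 · 38.079 / 98508 ≈ 0.00038656
Gain = 20 log₁₀(0.00038656) ≈ -68.26 dB
∠T = 113.20° − 5.97° = 107.23°

At s = jω = j1875:
zero (s+2): 2 + j1875 → |·| = √(2²+1875²) = √3515629 ≈ 1875, ∠ = arctan(1875/2) ≈ 89.94°
zero (s+5): 5 + j1875 → |·| = √(5²+1875²) = √3515650 ≈ 1875, ∠ = arctan(1875/5) ≈ 89.85°
pole (s+49): 49 + j1875 → |·| = √(49²+1875²) = √3518026 ≈ 1875.6, ∠ = arctan(1875/49) ≈ 88.50°
pole (s+2000): 2000 + j1875 → |·| = √(2000²+1875²) = √7515625 ≈ 2741.5, ∠ = arctan(1875/2000) ≈ 43.15°
|T| = 1 · 3.5156e+06 / 5.142e+06 ≈ 0.6837
Gain = 20 log₁₀(0.6837) ≈ -3.30 dB
∠T = 179.79° − 131.65° = 48.14°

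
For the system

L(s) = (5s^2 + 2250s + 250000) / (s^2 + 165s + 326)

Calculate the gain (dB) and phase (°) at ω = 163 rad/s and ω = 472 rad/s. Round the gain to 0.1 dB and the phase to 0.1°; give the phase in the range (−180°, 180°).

ω = 163: 20.2 dB, -62.0°; ω = 472: 15.3 dB, -31.6°

Substitute s = j163:
Numerator: 5(j163)^2 + 2250(j163) + 250000 = 117155 + j366750
Denominator: (j163)^2 + 165(j163) + 326 = -26243 + j26895
|N| = √(117155² + 366750²) ≈ 3.8501e+05, ∠N ≈ 72.28°
|D| = √(26243² + 26895²) ≈ 37577, ∠D ≈ 134.30°
|L| = 3.8501e+05 / 37577 ≈ 10.246
Gain = 20 log₁₀(10.246) ≈ 20.21 dB
∠L = 72.28° − 134.30° = -62.02°

Substitute s = j472:
Numerator: 5(j472)^2 + 2250(j472) + 250000 = -863920 + j1062000
Denominator: (j472)^2 + 165(j472) + 326 = -222458 + j77880
|N| = √(863920² + 1062000²) ≈ 1.369e+06, ∠N ≈ 129.13°
|D| = √(222458² + 77880²) ≈ 2.357e+05, ∠D ≈ 160.71°
|L| = 1.369e+06 / 2.357e+05 ≈ 5.8082
Gain = 20 log₁₀(5.8082) ≈ 15.28 dB
∠L = 129.13° − 160.71° = -31.58°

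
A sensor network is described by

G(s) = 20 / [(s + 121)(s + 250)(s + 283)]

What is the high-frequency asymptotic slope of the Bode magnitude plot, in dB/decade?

Each pole contributes −20 dB/decade at high frequency; each zero contributes +20 dB/decade.
Net: 0 zero(s) − 3 pole(s) → -60 dB/decade.

-60 dB/decade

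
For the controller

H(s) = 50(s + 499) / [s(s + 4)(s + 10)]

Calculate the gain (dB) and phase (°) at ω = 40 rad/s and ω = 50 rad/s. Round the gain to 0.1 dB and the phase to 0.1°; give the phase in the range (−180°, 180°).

At s = jω = j40:
zero (s+499): 499 + j40 → |·| = √(499²+40²) = √250601 ≈ 500.6, ∠ = arctan(40/499) ≈ 4.58°
pole (s+4): 4 + j40 → |·| = √(4²+40²) = √1616 ≈ 40.2, ∠ = arctan(40/4) ≈ 84.29°
pole (s+10): 10 + j40 → |·| = √(10²+40²) = √1700 ≈ 41.231, ∠ = arctan(40/10) ≈ 75.96°
pole at origin: |s| = 40, ∠ = 90.00° (in denominator)
|H| = 50 · 500.6 / 66299 ≈ 0.37753
Gain = 20 log₁₀(0.37753) ≈ -8.46 dB
∠H = 4.58° − 250.25° = -245.67° ≡ 114.33° (principal value)

At s = jω = j50:
zero (s+499): 499 + j50 → |·| = √(499²+50²) = √251501 ≈ 501.5, ∠ = arctan(50/499) ≈ 5.72°
pole (s+4): 4 + j50 → |·| = √(4²+50²) = √2516 ≈ 50.16, ∠ = arctan(50/4) ≈ 85.43°
pole (s+10): 10 + j50 → |·| = √(10²+50²) = √2600 ≈ 50.99, ∠ = arctan(50/10) ≈ 78.69°
pole at origin: |s| = 50, ∠ = 90.00° (in denominator)
|H| = 50 · 501.5 / 1.2788e+05 ≈ 0.19608
Gain = 20 log₁₀(0.19608) ≈ -14.15 dB
∠H = 5.72° − 254.12° = -248.40° ≡ 111.60° (principal value)

ω = 40: -8.5 dB, 114.3°; ω = 50: -14.2 dB, 111.6°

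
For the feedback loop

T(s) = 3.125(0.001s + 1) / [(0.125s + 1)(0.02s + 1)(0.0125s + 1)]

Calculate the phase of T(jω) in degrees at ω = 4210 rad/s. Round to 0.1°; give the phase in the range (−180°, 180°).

168.5°

At ω = 4210 rad/s:
zero (1 + j4210·0.001) = 1 + j4.21 → |·| ≈ 4.3271, ∠ ≈ 76.64°
pole (1 + j4210·0.125) = 1 + j526.25 → |·| ≈ 526.25, ∠ ≈ 89.89°
pole (1 + j4210·0.02) = 1 + j84.2 → |·| ≈ 84.206, ∠ ≈ 89.32°
pole (1 + j4210·0.0125) = 1 + j52.625 → |·| ≈ 52.635, ∠ ≈ 88.91°
∠T = (76.64°) − (89.89° + 89.32° + 88.91°) = -191.48° ≡ 168.52° (principal value)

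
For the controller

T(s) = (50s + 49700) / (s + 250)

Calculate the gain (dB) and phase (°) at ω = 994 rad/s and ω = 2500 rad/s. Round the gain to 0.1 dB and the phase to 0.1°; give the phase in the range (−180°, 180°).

Substitute s = j994:
Numerator: 50(j994) + 49700 = 49700 + j49700
Denominator: (j994) + 250 = 250 + j994
|N| = √(49700² + 49700²) ≈ 70286, ∠N ≈ 45.00°
|D| = √(250² + 994²) ≈ 1025, ∠D ≈ 75.88°
|T| = 70286 / 1025 ≈ 68.572
Gain = 20 log₁₀(68.572) ≈ 36.72 dB
∠T = 45.00° − 75.88° = -30.88°

Substitute s = j2500:
Numerator: 50(j2500) + 49700 = 49700 + j125000
Denominator: (j2500) + 250 = 250 + j2500
|N| = √(49700² + 125000²) ≈ 1.3452e+05, ∠N ≈ 68.32°
|D| = √(250² + 2500²) ≈ 2512.5, ∠D ≈ 84.29°
|T| = 1.3452e+05 / 2512.5 ≈ 53.54
Gain = 20 log₁₀(53.54) ≈ 34.57 dB
∠T = 68.32° − 84.29° = -15.97°

ω = 994: 36.7 dB, -30.9°; ω = 2500: 34.6 dB, -16.0°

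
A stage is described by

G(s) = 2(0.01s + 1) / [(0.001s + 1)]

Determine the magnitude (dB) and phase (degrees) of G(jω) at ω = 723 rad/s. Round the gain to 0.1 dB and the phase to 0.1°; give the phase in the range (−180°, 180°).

At ω = 723 rad/s:
zero (1 + j723·0.01) = 1 + j7.23 → |·| ≈ 7.2988, ∠ ≈ 82.13°
pole (1 + j723·0.001) = 1 + j0.723 → |·| ≈ 1.234, ∠ ≈ 35.87°
|G| = 2 · 7.2988 / (1.234) ≈ 11.829
Gain = 20 log₁₀(11.829) ≈ 21.46 dB
∠G = (82.13°) − (35.87°) = 46.26°

21.5 dB, 46.3°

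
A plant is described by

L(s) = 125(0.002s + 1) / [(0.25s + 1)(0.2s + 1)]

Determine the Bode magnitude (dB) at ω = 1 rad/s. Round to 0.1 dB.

41.5 dB

At ω = 1 rad/s:
zero (1 + j1·0.002) = 1 + j0.002 → |·| ≈ 1, ∠ ≈ 0.11°
pole (1 + j1·0.25) = 1 + j0.25 → |·| ≈ 1.0308, ∠ ≈ 14.04°
pole (1 + j1·0.2) = 1 + j0.2 → |·| ≈ 1.0198, ∠ ≈ 11.31°
|L| = 125 · 1 / (1.0308 · 1.0198) ≈ 118.91
Gain = 20 log₁₀(118.91) ≈ 41.50 dB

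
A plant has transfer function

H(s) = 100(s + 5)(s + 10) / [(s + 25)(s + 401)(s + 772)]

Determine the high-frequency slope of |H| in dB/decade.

Each pole contributes −20 dB/decade at high frequency; each zero contributes +20 dB/decade.
Net: 2 zero(s) − 3 pole(s) → -20 dB/decade.

-20 dB/decade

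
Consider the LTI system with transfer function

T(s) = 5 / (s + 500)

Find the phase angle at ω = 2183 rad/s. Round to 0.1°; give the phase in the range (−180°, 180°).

At s = jω = j2183:
pole (s+500): 500 + j2183 → |·| = √(500²+2183²) = √5015489 ≈ 2239.5, ∠ = arctan(2183/500) ≈ 77.10°
∠T = 0.00° − 77.10° = -77.10°

-77.1°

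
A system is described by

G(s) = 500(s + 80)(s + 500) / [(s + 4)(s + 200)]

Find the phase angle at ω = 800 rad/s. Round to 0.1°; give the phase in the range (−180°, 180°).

At s = jω = j800:
zero (s+80): 80 + j800 → |·| = √(80²+800²) = √646400 ≈ 803.99, ∠ = arctan(800/80) ≈ 84.29°
zero (s+500): 500 + j800 → |·| = √(500²+800²) = √890000 ≈ 943.4, ∠ = arctan(800/500) ≈ 57.99°
pole (s+4): 4 + j800 → |·| = √(4²+800²) = √640016 ≈ 800.01, ∠ = arctan(800/4) ≈ 89.71°
pole (s+200): 200 + j800 → |·| = √(200²+800²) = √680000 ≈ 824.62, ∠ = arctan(800/200) ≈ 75.96°
∠G = 142.28° − 165.67° = -23.39°

-23.4°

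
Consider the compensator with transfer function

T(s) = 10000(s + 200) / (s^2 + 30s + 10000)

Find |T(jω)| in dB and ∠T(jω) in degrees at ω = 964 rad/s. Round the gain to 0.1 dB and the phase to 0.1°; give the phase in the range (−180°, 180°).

At s = jω = j964:
zero (s+200): 200 + j964 → |·| = √(200²+964²) = √969296 ≈ 984.53, ∠ = arctan(964/200) ≈ 78.28°
quadratic: (j964)² + 30·j964 + 10000 = -919296 + j28920 → |·| ≈ 9.1975e+05, ∠ ≈ 178.20°
|T| = 10000 · 984.53 / 9.1975e+05 ≈ 10.704
Gain = 20 log₁₀(10.704) ≈ 20.59 dB
∠T = 78.28° − 178.20° = -99.92°

20.6 dB, -99.9°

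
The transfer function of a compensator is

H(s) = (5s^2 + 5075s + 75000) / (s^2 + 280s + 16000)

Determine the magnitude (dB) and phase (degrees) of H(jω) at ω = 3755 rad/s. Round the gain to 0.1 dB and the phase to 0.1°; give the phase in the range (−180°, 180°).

Substitute s = j3755:
Numerator: 5(j3755)^2 + 5075(j3755) + 75000 = -70425125 + j19056625
Denominator: (j3755)^2 + 280(j3755) + 16000 = -14084025 + j1051400
|N| = √(70425125² + 19056625²) ≈ 7.2958e+07, ∠N ≈ 164.86°
|D| = √(14084025² + 1051400²) ≈ 1.4123e+07, ∠D ≈ 175.73°
|H| = 7.2958e+07 / 1.4123e+07 ≈ 5.1659
Gain = 20 log₁₀(5.1659) ≈ 14.26 dB
∠H = 164.86° − 175.73° = -10.87°

14.3 dB, -10.9°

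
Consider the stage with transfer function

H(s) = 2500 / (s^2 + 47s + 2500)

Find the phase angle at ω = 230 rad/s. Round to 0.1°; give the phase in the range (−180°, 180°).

At s = jω = j230:
quadratic: (j230)² + 47·j230 + 2500 = -50400 + j10810 → |·| ≈ 51546, ∠ ≈ 167.89°
∠H = 0.00° − 167.89° = -167.89°

-167.9°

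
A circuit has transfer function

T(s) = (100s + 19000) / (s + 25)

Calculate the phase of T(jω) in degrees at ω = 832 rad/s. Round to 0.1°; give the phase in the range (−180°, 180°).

Substitute s = j832:
Numerator: 100(j832) + 19000 = 19000 + j83200
Denominator: (j832) + 25 = 25 + j832
|N| = √(19000² + 83200²) ≈ 85342, ∠N ≈ 77.14°
|D| = √(25² + 832²) ≈ 832.38, ∠D ≈ 88.28°
∠T = 77.14° − 88.28° = -11.14°

-11.1°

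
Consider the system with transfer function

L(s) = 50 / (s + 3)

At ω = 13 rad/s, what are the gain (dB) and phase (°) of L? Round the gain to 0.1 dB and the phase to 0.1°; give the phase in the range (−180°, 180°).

11.5 dB, -77.0°

At s = jω = j13:
pole (s+3): 3 + j13 → |·| = √(3²+13²) = √178 ≈ 13.342, ∠ = arctan(13/3) ≈ 77.01°
|L| = 50 / 13.342 ≈ 3.7476
Gain = 20 log₁₀(3.7476) ≈ 11.48 dB
∠L = 0.00° − 77.01° = -77.01°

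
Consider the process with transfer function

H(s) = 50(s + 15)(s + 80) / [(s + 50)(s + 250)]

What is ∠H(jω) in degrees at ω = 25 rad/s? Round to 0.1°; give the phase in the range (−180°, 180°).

At s = jω = j25:
zero (s+15): 15 + j25 → |·| = √(15²+25²) = √850 ≈ 29.155, ∠ = arctan(25/15) ≈ 59.04°
zero (s+80): 80 + j25 → |·| = √(80²+25²) = √7025 ≈ 83.815, ∠ = arctan(25/80) ≈ 17.35°
pole (s+50): 50 + j25 → |·| = √(50²+25²) = √3125 ≈ 55.902, ∠ = arctan(25/50) ≈ 26.57°
pole (s+250): 250 + j25 → |·| = √(250²+25²) = √63125 ≈ 251.25, ∠ = arctan(25/250) ≈ 5.71°
∠H = 76.39° − 32.28° = 44.11°

44.1°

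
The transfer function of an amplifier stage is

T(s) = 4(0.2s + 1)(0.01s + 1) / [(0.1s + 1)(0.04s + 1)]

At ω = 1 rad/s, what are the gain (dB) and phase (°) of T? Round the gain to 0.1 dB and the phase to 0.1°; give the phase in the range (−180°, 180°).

At ω = 1 rad/s:
zero (1 + j1·0.2) = 1 + j0.2 → |·| ≈ 1.0198, ∠ ≈ 11.31°
zero (1 + j1·0.01) = 1 + j0.01 → |·| ≈ 1, ∠ ≈ 0.57°
pole (1 + j1·0.1) = 1 + j0.1 → |·| ≈ 1.005, ∠ ≈ 5.71°
pole (1 + j1·0.04) = 1 + j0.04 → |·| ≈ 1.0008, ∠ ≈ 2.29°
|T| = 4 · 1.0198 · 1 / (1.005 · 1.0008) ≈ 4.0557
Gain = 20 log₁₀(4.0557) ≈ 12.16 dB
∠T = (11.31° + 0.57°) − (5.71° + 2.29°) = 3.88°

12.2 dB, 3.9°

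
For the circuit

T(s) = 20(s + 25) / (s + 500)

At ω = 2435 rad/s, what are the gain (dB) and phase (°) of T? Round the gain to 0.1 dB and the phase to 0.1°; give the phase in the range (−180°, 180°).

25.8 dB, 11.0°

At s = jω = j2435:
zero (s+25): 25 + j2435 → |·| = √(25²+2435²) = √5929850 ≈ 2435.1, ∠ = arctan(2435/25) ≈ 89.41°
pole (s+500): 500 + j2435 → |·| = √(500²+2435²) = √6179225 ≈ 2485.8, ∠ = arctan(2435/500) ≈ 78.40°
|T| = 20 · 2435.1 / 2485.8 ≈ 19.592
Gain = 20 log₁₀(19.592) ≈ 25.84 dB
∠T = 89.41° − 78.40° = 11.01°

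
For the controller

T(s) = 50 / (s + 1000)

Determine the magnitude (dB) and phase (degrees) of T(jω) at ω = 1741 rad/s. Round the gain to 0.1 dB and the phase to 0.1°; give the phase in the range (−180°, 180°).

-32.1 dB, -60.1°

At s = jω = j1741:
pole (s+1000): 1000 + j1741 → |·| = √(1000²+1741²) = √4031081 ≈ 2007.8, ∠ = arctan(1741/1000) ≈ 60.13°
|T| = 50 / 2007.8 ≈ 0.024903
Gain = 20 log₁₀(0.024903) ≈ -32.07 dB
∠T = 0.00° − 60.13° = -60.13°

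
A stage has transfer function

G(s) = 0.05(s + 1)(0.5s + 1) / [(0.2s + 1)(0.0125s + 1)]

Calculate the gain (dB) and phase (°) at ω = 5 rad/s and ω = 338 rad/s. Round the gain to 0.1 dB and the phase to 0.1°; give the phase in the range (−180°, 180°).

At ω = 5 rad/s:
zero (1 + j5·1) = 1 + j5 → |·| ≈ 5.099, ∠ ≈ 78.69°
zero (1 + j5·0.5) = 1 + j2.5 → |·| ≈ 2.6926, ∠ ≈ 68.20°
pole (1 + j5·0.2) = 1 + j1 → |·| ≈ 1.4142, ∠ ≈ 45.00°
pole (1 + j5·0.0125) = 1 + j0.0625 → |·| ≈ 1.002, ∠ ≈ 3.58°
|G| = 0.05 · 5.099 · 2.6926 / (1.4142 · 1.002) ≈ 0.48445
Gain = 20 log₁₀(0.48445) ≈ -6.30 dB
∠G = (78.69° + 68.20°) − (45.00° + 3.58°) = 98.31°

At ω = 338 rad/s:
zero (1 + j338·1) = 1 + j338 → |·| ≈ 338, ∠ ≈ 89.83°
zero (1 + j338·0.5) = 1 + j169 → |·| ≈ 169, ∠ ≈ 89.66°
pole (1 + j338·0.2) = 1 + j67.6 → |·| ≈ 67.607, ∠ ≈ 89.15°
pole (1 + j338·0.0125) = 1 + j4.225 → |·| ≈ 4.3417, ∠ ≈ 76.68°
|G| = 0.05 · 338 · 169 / (67.607 · 4.3417) ≈ 9.7302
Gain = 20 log₁₀(9.7302) ≈ 19.76 dB
∠G = (89.83° + 89.66°) − (89.15° + 76.68°) = 13.66°

ω = 5: -6.3 dB, 98.3°; ω = 338: 19.8 dB, 13.7°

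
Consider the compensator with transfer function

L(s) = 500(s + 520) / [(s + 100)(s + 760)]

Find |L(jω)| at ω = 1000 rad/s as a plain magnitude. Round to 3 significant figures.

At s = jω = j1000:
zero (s+520): 520 + j1000 → |·| = √(520²+1000²) = √1270400 ≈ 1127.1, ∠ = arctan(1000/520) ≈ 62.53°
pole (s+100): 100 + j1000 → |·| = √(100²+1000²) = √1010000 ≈ 1005, ∠ = arctan(1000/100) ≈ 84.29°
pole (s+760): 760 + j1000 → |·| = √(760²+1000²) = √1577600 ≈ 1256, ∠ = arctan(1000/760) ≈ 52.77°
|L| = 500 · 1127.1 / 1.2623e+06 ≈ 0.44645

0.446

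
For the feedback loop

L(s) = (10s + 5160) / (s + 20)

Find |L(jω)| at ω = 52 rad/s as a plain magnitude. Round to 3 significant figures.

Substitute s = j52:
Numerator: 10(j52) + 5160 = 5160 + j520
Denominator: (j52) + 20 = 20 + j52
|N| = √(5160² + 520²) ≈ 5186.1, ∠N ≈ 5.75°
|D| = √(20² + 52²) ≈ 55.714, ∠D ≈ 68.96°
|L| = 5186.1 / 55.714 ≈ 93.084

93.1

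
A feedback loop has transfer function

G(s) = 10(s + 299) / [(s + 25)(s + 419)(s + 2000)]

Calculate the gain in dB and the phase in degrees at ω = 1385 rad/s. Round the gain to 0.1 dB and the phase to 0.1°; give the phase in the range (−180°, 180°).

-110.7 dB, -119.0°

At s = jω = j1385:
zero (s+299): 299 + j1385 → |·| = √(299²+1385²) = √2007626 ≈ 1416.9, ∠ = arctan(1385/299) ≈ 77.82°
pole (s+25): 25 + j1385 → |·| = √(25²+1385²) = √1918850 ≈ 1385.2, ∠ = arctan(1385/25) ≈ 88.97°
pole (s+419): 419 + j1385 → |·| = √(419²+1385²) = √2093786 ≈ 1447, ∠ = arctan(1385/419) ≈ 73.17°
pole (s+2000): 2000 + j1385 → |·| = √(2000²+1385²) = √5918225 ≈ 2432.7, ∠ = arctan(1385/2000) ≈ 34.70°
|G| = 10 · 1416.9 / 4.8761e+09 ≈ 2.9058e-06
Gain = 20 log₁₀(2.9058e-06) ≈ -110.73 dB
∠G = 77.82° − 196.84° = -119.02°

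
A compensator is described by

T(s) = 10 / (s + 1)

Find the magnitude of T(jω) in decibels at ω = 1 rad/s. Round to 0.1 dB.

At s = jω = j1:
pole (s+1): 1 + j1 → |·| = √(1²+1²) = √2 ≈ 1.4142, ∠ = arctan(1/1) ≈ 45.00°
|T| = 10 / 1.4142 ≈ 7.0711
Gain = 20 log₁₀(7.0711) ≈ 16.99 dB

17.0 dB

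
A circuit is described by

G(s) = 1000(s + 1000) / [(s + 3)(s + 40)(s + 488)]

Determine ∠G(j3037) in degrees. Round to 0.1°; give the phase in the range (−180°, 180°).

171.7°

At s = jω = j3037:
zero (s+1000): 1000 + j3037 → |·| = √(1000²+3037²) = √10223369 ≈ 3197.4, ∠ = arctan(3037/1000) ≈ 71.77°
pole (s+3): 3 + j3037 → |·| = √(3²+3037²) = √9223378 ≈ 3037, ∠ = arctan(3037/3) ≈ 89.94°
pole (s+40): 40 + j3037 → |·| = √(40²+3037²) = √9224969 ≈ 3037.3, ∠ = arctan(3037/40) ≈ 89.25°
pole (s+488): 488 + j3037 → |·| = √(488²+3037²) = √9461513 ≈ 3076, ∠ = arctan(3037/488) ≈ 80.87°
∠G = 71.77° − 260.06° = -188.29° ≡ 171.71° (principal value)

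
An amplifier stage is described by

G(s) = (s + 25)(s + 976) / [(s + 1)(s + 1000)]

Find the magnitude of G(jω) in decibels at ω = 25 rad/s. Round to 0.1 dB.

At s = jω = j25:
zero (s+25): 25 + j25 → |·| = √(25²+25²) = √1250 ≈ 35.355, ∠ = arctan(25/25) ≈ 45.00°
zero (s+976): 976 + j25 → |·| = √(976²+25²) = √953201 ≈ 976.32, ∠ = arctan(25/976) ≈ 1.47°
pole (s+1): 1 + j25 → |·| = √(1²+25²) = √626 ≈ 25.02, ∠ = arctan(25/1) ≈ 87.71°
pole (s+1000): 1000 + j25 → |·| = √(1000²+25²) = √1000625 ≈ 1000.3, ∠ = arctan(25/1000) ≈ 1.43°
|G| = 1 · 34518 / 25028 ≈ 1.3792
Gain = 20 log₁₀(1.3792) ≈ 2.79 dB

2.8 dB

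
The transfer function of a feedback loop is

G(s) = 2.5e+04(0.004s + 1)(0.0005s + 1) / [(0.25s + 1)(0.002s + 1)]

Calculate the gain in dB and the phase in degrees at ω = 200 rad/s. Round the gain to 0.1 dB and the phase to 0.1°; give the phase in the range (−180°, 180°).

55.5 dB, -66.3°

At ω = 200 rad/s:
zero (1 + j200·0.004) = 1 + j0.8 → |·| ≈ 1.2806, ∠ ≈ 38.66°
zero (1 + j200·0.0005) = 1 + j0.1 → |·| ≈ 1.005, ∠ ≈ 5.71°
pole (1 + j200·0.25) = 1 + j50 → |·| ≈ 50.01, ∠ ≈ 88.85°
pole (1 + j200·0.002) = 1 + j0.4 → |·| ≈ 1.077, ∠ ≈ 21.80°
|G| = 2.5e+04 · 1.2806 · 1.005 / (50.01 · 1.077) ≈ 597.37
Gain = 20 log₁₀(597.37) ≈ 55.52 dB
∠G = (38.66° + 5.71°) − (88.85° + 21.80°) = -66.28°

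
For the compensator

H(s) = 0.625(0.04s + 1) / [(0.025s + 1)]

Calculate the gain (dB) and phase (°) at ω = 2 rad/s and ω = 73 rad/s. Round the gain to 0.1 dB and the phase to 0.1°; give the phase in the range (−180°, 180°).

At ω = 2 rad/s:
zero (1 + j2·0.04) = 1 + j0.08 → |·| ≈ 1.0032, ∠ ≈ 4.57°
pole (1 + j2·0.025) = 1 + j0.05 → |·| ≈ 1.0012, ∠ ≈ 2.86°
|H| = 0.625 · 1.0032 / (1.0012) ≈ 0.62625
Gain = 20 log₁₀(0.62625) ≈ -4.07 dB
∠H = (4.57°) − (2.86°) = 1.71°

At ω = 73 rad/s:
zero (1 + j73·0.04) = 1 + j2.92 → |·| ≈ 3.0865, ∠ ≈ 71.10°
pole (1 + j73·0.025) = 1 + j1.825 → |·| ≈ 2.081, ∠ ≈ 61.28°
|H| = 0.625 · 3.0865 / (2.081) ≈ 0.92699
Gain = 20 log₁₀(0.92699) ≈ -0.66 dB
∠H = (71.10°) − (61.28°) = 9.82°

ω = 2: -4.1 dB, 1.7°; ω = 73: -0.7 dB, 9.8°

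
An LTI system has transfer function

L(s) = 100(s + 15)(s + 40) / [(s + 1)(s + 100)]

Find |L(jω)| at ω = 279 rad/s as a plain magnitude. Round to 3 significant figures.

95.2

At s = jω = j279:
zero (s+15): 15 + j279 → |·| = √(15²+279²) = √78066 ≈ 279.4, ∠ = arctan(279/15) ≈ 86.92°
zero (s+40): 40 + j279 → |·| = √(40²+279²) = √79441 ≈ 281.85, ∠ = arctan(279/40) ≈ 81.84°
pole (s+1): 1 + j279 → |·| = √(1²+279²) = √77842 ≈ 279, ∠ = arctan(279/1) ≈ 89.79°
pole (s+100): 100 + j279 → |·| = √(100²+279²) = √87841 ≈ 296.38, ∠ = arctan(279/100) ≈ 70.28°
|L| = 100 · 78749 / 82690 ≈ 95.234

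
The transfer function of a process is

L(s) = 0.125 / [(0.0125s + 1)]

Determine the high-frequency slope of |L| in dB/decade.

-20 dB/decade

Each pole contributes −20 dB/decade at high frequency; each zero contributes +20 dB/decade.
Net: 0 zero(s) − 1 pole(s) → -20 dB/decade.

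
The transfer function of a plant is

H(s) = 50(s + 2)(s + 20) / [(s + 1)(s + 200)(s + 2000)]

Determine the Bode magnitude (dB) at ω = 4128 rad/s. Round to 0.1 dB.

-39.3 dB

At s = jω = j4128:
zero (s+2): 2 + j4128 → |·| = √(2²+4128²) = √17040388 ≈ 4128, ∠ = arctan(4128/2) ≈ 89.97°
zero (s+20): 20 + j4128 → |·| = √(20²+4128²) = √17040784 ≈ 4128, ∠ = arctan(4128/20) ≈ 89.72°
pole (s+1): 1 + j4128 → |·| = √(1²+4128²) = √17040385 ≈ 4128, ∠ = arctan(4128/1) ≈ 89.99°
pole (s+200): 200 + j4128 → |·| = √(200²+4128²) = √17080384 ≈ 4132.8, ∠ = arctan(4128/200) ≈ 87.23°
pole (s+2000): 2000 + j4128 → |·| = √(2000²+4128²) = √21040384 ≈ 4587, ∠ = arctan(4128/2000) ≈ 64.15°
|H| = 50 · 1.704e+07 / 7.8255e+10 ≈ 0.010887
Gain = 20 log₁₀(0.010887) ≈ -39.26 dB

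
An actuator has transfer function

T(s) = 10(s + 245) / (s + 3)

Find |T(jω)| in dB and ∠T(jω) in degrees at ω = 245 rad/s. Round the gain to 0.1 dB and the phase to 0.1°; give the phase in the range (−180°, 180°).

At s = jω = j245:
zero (s+245): 245 + j245 → |·| = √(245²+245²) = √120050 ≈ 346.48, ∠ = arctan(245/245) ≈ 45.00°
pole (s+3): 3 + j245 → |·| = √(3²+245²) = √60034 ≈ 245.02, ∠ = arctan(245/3) ≈ 89.30°
|T| = 10 · 346.48 / 245.02 ≈ 14.141
Gain = 20 log₁₀(14.141) ≈ 23.01 dB
∠T = 45.00° − 89.30° = -44.30°

23.0 dB, -44.3°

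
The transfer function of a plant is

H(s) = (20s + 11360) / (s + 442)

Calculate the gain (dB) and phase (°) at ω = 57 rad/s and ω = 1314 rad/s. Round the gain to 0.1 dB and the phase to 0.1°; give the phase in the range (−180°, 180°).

ω = 57: 28.2 dB, -1.6°; ω = 1314: 26.3 dB, -4.8°

Substitute s = j57:
Numerator: 20(j57) + 11360 = 11360 + j1140
Denominator: (j57) + 442 = 442 + j57
|N| = √(11360² + 1140²) ≈ 11417, ∠N ≈ 5.73°
|D| = √(442² + 57²) ≈ 445.66, ∠D ≈ 7.35°
|H| = 11417 / 445.66 ≈ 25.618
Gain = 20 log₁₀(25.618) ≈ 28.17 dB
∠H = 5.73° − 7.35° = -1.62°

Substitute s = j1314:
Numerator: 20(j1314) + 11360 = 11360 + j26280
Denominator: (j1314) + 442 = 442 + j1314
|N| = √(11360² + 26280²) ≈ 28630, ∠N ≈ 66.62°
|D| = √(442² + 1314²) ≈ 1386.3, ∠D ≈ 71.41°
|H| = 28630 / 1386.3 ≈ 20.652
Gain = 20 log₁₀(20.652) ≈ 26.30 dB
∠H = 66.62° − 71.41° = -4.79°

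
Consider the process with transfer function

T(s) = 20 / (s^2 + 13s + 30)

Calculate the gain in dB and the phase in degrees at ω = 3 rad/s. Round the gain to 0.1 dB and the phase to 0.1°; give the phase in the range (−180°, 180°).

Substitute s = j3:
Numerator: 20 = 20 + j0
Denominator: (j3)^2 + 13(j3) + 30 = 21 + j39
|N| = √(20² + 0²) ≈ 20, ∠N ≈ 0.00°
|D| = √(21² + 39²) ≈ 44.294, ∠D ≈ 61.70°
|T| = 20 / 44.294 ≈ 0.45153
Gain = 20 log₁₀(0.45153) ≈ -6.91 dB
∠T = 0.00° − 61.70° = -61.70°

-6.9 dB, -61.7°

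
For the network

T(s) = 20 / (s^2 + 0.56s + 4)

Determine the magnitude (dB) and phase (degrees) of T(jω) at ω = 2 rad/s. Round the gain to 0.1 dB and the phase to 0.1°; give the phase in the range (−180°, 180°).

At s = jω = j2:
quadratic: (j2)² + 0.56·j2 + 4 = 0 + j1.12 → |·| ≈ 1.12, ∠ ≈ 90.00°
|T| = 20 / 1.12 ≈ 17.857
Gain = 20 log₁₀(17.857) ≈ 25.04 dB
∠T = 0.00° − 90.00° = -90.00°

25.0 dB, -90.0°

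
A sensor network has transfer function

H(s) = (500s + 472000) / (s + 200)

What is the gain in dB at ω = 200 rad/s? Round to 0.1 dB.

Substitute s = j200:
Numerator: 500(j200) + 472000 = 472000 + j100000
Denominator: (j200) + 200 = 200 + j200
|N| = √(472000² + 100000²) ≈ 4.8248e+05, ∠N ≈ 11.96°
|D| = √(200² + 200²) ≈ 282.84, ∠D ≈ 45.00°
|H| = 4.8248e+05 / 282.84 ≈ 1705.8
Gain = 20 log₁₀(1705.8) ≈ 64.64 dB

64.6 dB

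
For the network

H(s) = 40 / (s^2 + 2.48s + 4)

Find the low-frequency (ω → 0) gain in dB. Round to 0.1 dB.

20.0 dB

H(0) = 40 / 4 = 10
20 log₁₀(10) ≈ 20.00 dB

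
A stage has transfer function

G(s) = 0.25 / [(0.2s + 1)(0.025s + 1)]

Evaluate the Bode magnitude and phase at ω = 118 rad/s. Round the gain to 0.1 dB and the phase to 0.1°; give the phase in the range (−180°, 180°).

At ω = 118 rad/s:
pole (1 + j118·0.2) = 1 + j23.6 → |·| ≈ 23.621, ∠ ≈ 87.57°
pole (1 + j118·0.025) = 1 + j2.95 → |·| ≈ 3.1149, ∠ ≈ 71.27°
|G| = 0.25 · 1 / (23.621 · 3.1149) ≈ 0.0033978
Gain = 20 log₁₀(0.0033978) ≈ -49.38 dB
∠G = (0°) − (87.57° + 71.27°) = -158.84°

-49.4 dB, -158.8°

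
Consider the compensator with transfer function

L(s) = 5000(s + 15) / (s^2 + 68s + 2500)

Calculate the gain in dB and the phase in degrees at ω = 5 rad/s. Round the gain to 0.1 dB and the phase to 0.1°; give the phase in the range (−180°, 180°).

30.0 dB, 10.6°

At s = jω = j5:
zero (s+15): 15 + j5 → |·| = √(15²+5²) = √250 ≈ 15.811, ∠ = arctan(5/15) ≈ 18.43°
quadratic: (j5)² + 68·j5 + 2500 = 2475 + j340 → |·| ≈ 2498.2, ∠ ≈ 7.82°
|L| = 5000 · 15.811 / 2498.2 ≈ 31.645
Gain = 20 log₁₀(31.645) ≈ 30.01 dB
∠L = 18.43° − 7.82° = 10.61°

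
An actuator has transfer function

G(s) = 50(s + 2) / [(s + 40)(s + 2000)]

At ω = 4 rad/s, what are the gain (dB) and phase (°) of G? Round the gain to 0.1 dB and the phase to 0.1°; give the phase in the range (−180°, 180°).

-51.1 dB, 57.6°

At s = jω = j4:
zero (s+2): 2 + j4 → |·| = √(2²+4²) = √20 ≈ 4.4721, ∠ = arctan(4/2) ≈ 63.43°
pole (s+40): 40 + j4 → |·| = √(40²+4²) = √1616 ≈ 40.2, ∠ = arctan(4/40) ≈ 5.71°
pole (s+2000): 2000 + j4 → |·| = √(2000²+4²) = √4000016 ≈ 2000, ∠ = arctan(4/2000) ≈ 0.11°
|G| = 50 · 4.4721 / 80400 ≈ 0.0027812
Gain = 20 log₁₀(0.0027812) ≈ -51.12 dB
∠G = 63.43° − 5.82° = 57.61°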